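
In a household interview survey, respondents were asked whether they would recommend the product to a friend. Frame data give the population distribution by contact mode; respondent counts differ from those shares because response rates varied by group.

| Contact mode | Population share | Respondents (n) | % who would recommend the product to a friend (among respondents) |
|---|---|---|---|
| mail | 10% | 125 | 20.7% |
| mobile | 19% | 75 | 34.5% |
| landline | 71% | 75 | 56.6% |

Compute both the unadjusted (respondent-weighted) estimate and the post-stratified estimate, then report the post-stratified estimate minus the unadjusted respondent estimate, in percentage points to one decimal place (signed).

Without adjustment, the pooled respondent share is:
  (125/275)×20.7 + (75/275)×34.5 + (75/275)×56.6 = 34.2545%
Reweighting by population contact mode shares:
  0.1×20.7 + 0.19×34.5 + 0.71×56.6 = 48.811%
Difference = 48.811 − 34.2545 = 14.5565 pp.

+14.6 percentage points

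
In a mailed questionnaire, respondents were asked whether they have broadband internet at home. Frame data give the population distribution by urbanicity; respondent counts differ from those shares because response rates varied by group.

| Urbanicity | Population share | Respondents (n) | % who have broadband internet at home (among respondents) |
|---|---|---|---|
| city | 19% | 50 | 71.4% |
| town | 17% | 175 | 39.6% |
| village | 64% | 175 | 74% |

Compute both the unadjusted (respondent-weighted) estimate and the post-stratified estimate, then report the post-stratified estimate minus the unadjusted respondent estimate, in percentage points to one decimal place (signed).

Without adjustment, the pooled respondent share is:
  (50/400)×71.4 + (175/400)×39.6 + (175/400)×74 = 58.625%
Post-stratifying to population shares instead:
  0.19×71.4 + 0.17×39.6 + 0.64×74 = 67.658%
Difference = 67.658 − 58.625 = 9.033 pp.

+9.0 percentage points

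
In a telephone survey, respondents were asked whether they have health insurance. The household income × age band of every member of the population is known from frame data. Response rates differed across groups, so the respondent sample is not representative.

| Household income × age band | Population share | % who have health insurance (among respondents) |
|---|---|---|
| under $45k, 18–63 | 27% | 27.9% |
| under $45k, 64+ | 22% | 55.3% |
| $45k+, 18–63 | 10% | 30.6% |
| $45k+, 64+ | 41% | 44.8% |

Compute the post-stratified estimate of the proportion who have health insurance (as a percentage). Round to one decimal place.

Post-stratification weights by population share, not respondent share:
  under $45k, 18–63: 0.27 × 27.9 = 7.533
  under $45k, 64+: 0.22 × 55.3 = 12.166
  $45k+, 18–63: 0.1 × 30.6 = 3.06
  $45k+, 64+: 0.41 × 44.8 = 18.368
Post-stratified estimate = 41.127 → 41.1%.

41.1%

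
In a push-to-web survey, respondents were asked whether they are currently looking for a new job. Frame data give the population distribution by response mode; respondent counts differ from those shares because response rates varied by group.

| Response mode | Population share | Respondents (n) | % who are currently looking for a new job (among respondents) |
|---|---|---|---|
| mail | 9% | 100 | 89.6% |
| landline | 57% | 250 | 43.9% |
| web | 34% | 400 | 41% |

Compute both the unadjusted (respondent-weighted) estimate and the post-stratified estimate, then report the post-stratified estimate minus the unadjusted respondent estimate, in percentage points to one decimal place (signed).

-1.4 percentage points

Unadjusted (pooled respondent) estimate weights by respondent counts:
  (100/750)×89.6 + (250/750)×43.9 + (400/750)×41 = 48.4467%
Reweighting by population response mode shares:
  0.09×89.6 + 0.57×43.9 + 0.34×41 = 47.027%
Difference = 47.027 − 48.4467 = -1.4197 pp.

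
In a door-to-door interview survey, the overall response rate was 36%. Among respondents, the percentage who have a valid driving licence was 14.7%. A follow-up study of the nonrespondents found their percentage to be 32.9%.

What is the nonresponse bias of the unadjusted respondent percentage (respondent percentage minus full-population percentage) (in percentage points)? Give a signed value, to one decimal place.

Nonresponse fraction = 1 − 0.36 = 0.64.
Bias = (nonresponse fraction) × (respondent percentage − nonrespondent percentage)
     = 0.64 × (14.7 − 32.9) = 0.64 × -18.2 = -11.648.

-11.6 percentage points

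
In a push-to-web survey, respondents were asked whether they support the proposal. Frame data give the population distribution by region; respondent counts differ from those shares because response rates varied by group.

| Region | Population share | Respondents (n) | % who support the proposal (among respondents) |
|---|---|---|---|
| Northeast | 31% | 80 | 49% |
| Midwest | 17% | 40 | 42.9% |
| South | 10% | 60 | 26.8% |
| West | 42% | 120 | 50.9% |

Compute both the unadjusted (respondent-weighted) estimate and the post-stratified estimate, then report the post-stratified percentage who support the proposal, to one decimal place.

46.5%

Without adjustment, the pooled respondent share is:
  (80/300)×49 + (40/300)×42.9 + (60/300)×26.8 + (120/300)×50.9 = 44.5067%
Post-stratifying to population shares instead:
  0.31×49 + 0.17×42.9 + 0.1×26.8 + 0.42×50.9 = 46.541%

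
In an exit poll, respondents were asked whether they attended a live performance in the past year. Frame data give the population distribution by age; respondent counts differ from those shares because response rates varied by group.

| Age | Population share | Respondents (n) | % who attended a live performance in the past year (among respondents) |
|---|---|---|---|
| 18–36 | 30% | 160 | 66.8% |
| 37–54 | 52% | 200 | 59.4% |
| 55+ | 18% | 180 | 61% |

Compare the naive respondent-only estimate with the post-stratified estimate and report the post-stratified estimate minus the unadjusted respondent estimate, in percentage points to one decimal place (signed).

-0.2 percentage points

Unadjusted (pooled respondent) estimate weights by respondent counts:
  (160/540)×66.8 + (200/540)×59.4 + (180/540)×61 = 62.1259%
Reweighting by population age shares:
  0.3×66.8 + 0.52×59.4 + 0.18×61 = 61.908%
Difference = 61.908 − 62.1259 = -0.2179 pp.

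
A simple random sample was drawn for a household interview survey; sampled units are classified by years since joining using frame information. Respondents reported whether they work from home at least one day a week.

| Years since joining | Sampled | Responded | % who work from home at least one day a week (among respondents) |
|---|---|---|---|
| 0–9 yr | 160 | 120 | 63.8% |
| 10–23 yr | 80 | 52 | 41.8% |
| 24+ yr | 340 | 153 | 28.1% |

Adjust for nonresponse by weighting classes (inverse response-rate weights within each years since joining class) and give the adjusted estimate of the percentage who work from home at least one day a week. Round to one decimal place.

39.8%

Class response rates: 0–9 yr 120/160 = 75%, 10–23 yr 52/80 = 65%, 24+ yr 153/340 = 45%.
Inverse-response-rate weighting restores each class to its sampled count, so class totals weight by n_sampled:
  0–9 yr: 160 × 63.8 = 10,208
  10–23 yr: 80 × 41.8 = 3344
  24+ yr: 340 × 28.1 = 9554
Adjusted estimate = 23,106 / 580 = 39.8379 → 39.8%.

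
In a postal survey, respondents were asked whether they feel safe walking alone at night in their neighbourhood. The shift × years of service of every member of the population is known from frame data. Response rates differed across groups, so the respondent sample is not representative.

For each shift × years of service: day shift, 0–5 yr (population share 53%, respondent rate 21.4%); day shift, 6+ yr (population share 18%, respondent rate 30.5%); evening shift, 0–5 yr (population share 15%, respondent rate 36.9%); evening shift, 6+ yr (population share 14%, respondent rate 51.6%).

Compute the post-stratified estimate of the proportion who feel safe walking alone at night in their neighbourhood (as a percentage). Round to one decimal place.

Each cell contributes population-share × respondent value:
  day shift, 0–5 yr: 0.53 × 21.4 = 11.342
  day shift, 6+ yr: 0.18 × 30.5 = 5.49
  evening shift, 0–5 yr: 0.15 × 36.9 = 5.535
  evening shift, 6+ yr: 0.14 × 51.6 = 7.224
Post-stratified estimate = 29.591 → 29.6%.

29.6%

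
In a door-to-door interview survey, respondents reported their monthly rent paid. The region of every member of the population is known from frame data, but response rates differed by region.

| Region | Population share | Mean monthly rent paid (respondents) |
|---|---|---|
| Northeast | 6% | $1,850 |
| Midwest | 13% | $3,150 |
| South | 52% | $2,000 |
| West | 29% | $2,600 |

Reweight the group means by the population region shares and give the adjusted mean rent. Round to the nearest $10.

Weight each group's respondent value by its population share:
  Northeast: 0.06 × 1850 = 111
  Midwest: 0.13 × 3150 = 409.5
  South: 0.52 × 2000 = 1040
  West: 0.29 × 2600 = 754
Post-stratified estimate = 2314.5 → $2,310.

$2,310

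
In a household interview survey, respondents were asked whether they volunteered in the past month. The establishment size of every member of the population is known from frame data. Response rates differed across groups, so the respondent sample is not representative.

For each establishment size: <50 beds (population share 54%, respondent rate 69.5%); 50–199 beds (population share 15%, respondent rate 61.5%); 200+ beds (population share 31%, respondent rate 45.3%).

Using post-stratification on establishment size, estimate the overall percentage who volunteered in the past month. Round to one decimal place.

Post-stratification weights by population share, not respondent share:
  <50 beds: 0.54 × 69.5 = 37.53
  50–199 beds: 0.15 × 61.5 = 9.225
  200+ beds: 0.31 × 45.3 = 14.043
Post-stratified estimate = 60.798 → 60.8%.

60.8%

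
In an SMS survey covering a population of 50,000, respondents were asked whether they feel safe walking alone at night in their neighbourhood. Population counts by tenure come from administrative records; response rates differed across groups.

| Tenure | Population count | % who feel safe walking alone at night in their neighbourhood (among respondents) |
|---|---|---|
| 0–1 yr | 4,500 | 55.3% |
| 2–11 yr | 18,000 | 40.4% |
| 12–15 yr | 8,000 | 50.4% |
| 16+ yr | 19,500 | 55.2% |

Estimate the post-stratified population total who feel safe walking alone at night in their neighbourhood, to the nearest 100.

24,600

Estimated count per cell = population count × respondent percentage:
  0–1 yr: 4,500 × 55.3% = 2488.5
  2–11 yr: 18,000 × 40.4% = 7272
  12–15 yr: 8,000 × 50.4% = 4032
  16+ yr: 19,500 × 55.2% = 10,764
Estimated total = 24556.5 → 24,600.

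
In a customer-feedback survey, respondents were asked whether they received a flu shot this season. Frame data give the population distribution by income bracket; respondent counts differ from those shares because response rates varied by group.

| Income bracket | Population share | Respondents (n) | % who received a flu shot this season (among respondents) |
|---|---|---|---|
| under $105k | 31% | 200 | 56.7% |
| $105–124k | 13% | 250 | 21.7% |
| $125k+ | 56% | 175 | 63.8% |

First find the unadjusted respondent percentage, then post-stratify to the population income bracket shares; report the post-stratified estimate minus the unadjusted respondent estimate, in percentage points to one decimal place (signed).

+11.4 percentage points

Without adjustment, the pooled respondent share is:
  (200/625)×56.7 + (250/625)×21.7 + (175/625)×63.8 = 44.688%
Reweighting by population income bracket shares:
  0.31×56.7 + 0.13×21.7 + 0.56×63.8 = 56.126%
Difference = 56.126 − 44.688 = 11.438 pp.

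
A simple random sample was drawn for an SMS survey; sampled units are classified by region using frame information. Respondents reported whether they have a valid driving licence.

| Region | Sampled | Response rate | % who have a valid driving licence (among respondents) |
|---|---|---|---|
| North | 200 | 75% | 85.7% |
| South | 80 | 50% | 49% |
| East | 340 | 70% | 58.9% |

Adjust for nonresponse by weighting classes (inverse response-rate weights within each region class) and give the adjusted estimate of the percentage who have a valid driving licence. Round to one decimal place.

Each respondent's weight = sampled/responded in their class; summing within a class gives n_sampled, so:
  North: 200 × 85.7 = 17,140
  South: 80 × 49 = 3920
  East: 340 × 58.9 = 20,026
Adjusted estimate = 41,086 / 620 = 66.2677 → 66.3%.

66.3%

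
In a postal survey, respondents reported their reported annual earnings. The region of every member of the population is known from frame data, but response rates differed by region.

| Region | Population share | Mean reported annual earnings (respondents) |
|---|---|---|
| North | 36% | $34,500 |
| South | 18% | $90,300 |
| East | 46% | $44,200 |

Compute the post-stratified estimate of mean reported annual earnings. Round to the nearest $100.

$49,000

Each cell contributes population-share × respondent value:
  North: 0.36 × 34,500 = 12,420
  South: 0.18 × 90,300 = 16,254
  East: 0.46 × 44,200 = 20,332
Post-stratified estimate = 49,006 → $49,000.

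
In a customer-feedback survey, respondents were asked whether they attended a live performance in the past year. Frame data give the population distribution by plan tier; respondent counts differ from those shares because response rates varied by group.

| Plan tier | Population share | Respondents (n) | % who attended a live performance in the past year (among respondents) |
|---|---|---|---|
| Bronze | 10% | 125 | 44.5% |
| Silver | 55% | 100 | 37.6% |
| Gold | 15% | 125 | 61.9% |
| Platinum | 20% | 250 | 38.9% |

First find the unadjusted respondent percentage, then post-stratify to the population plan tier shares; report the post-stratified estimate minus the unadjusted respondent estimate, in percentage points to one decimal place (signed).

-2.4 percentage points

Without adjustment, the pooled respondent share is:
  (125/600)×44.5 + (100/600)×37.6 + (125/600)×61.9 + (250/600)×38.9 = 44.6417%
Post-stratified estimate weights by population shares:
  0.1×44.5 + 0.55×37.6 + 0.15×61.9 + 0.2×38.9 = 42.195%
Difference = 42.195 − 44.6417 = -2.4467 pp.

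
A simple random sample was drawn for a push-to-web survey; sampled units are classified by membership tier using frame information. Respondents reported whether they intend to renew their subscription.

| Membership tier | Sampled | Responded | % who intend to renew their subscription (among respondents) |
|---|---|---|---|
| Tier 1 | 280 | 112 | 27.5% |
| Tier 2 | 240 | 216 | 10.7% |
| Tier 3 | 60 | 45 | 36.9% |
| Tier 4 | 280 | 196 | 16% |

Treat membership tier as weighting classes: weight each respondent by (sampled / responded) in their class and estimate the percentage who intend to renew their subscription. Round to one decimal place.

Class response rates: Tier 1 112/280 = 40%, Tier 2 216/240 = 90%, Tier 3 45/60 = 75%, Tier 4 196/280 = 70%.
Each respondent's weight = sampled/responded in their class; summing within a class gives n_sampled, so:
  Tier 1: 280 × 27.5 = 7700
  Tier 2: 240 × 10.7 = 2568
  Tier 3: 60 × 36.9 = 2214
  Tier 4: 280 × 16 = 4480
Adjusted estimate = 16,962 / 860 = 19.7233 → 19.7%.

19.7%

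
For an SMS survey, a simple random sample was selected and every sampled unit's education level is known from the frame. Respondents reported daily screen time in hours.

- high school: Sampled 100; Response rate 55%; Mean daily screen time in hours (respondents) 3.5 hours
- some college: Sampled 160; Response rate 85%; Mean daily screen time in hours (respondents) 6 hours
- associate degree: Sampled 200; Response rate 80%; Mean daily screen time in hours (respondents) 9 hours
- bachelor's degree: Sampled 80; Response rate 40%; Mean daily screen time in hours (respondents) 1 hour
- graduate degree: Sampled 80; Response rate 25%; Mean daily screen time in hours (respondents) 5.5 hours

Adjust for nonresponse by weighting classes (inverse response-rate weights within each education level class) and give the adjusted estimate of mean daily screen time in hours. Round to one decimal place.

Each respondent's weight = sampled/responded in their class; summing within a class gives n_sampled, so:
  high school: 100 × 3.5 = 350
  some college: 160 × 6 = 960
  associate degree: 200 × 9 = 1800
  bachelor's degree: 80 × 1 = 80
  graduate degree: 80 × 5.5 = 440
Adjusted estimate = 3630 / 620 = 5.85484 → 5.9.

5.9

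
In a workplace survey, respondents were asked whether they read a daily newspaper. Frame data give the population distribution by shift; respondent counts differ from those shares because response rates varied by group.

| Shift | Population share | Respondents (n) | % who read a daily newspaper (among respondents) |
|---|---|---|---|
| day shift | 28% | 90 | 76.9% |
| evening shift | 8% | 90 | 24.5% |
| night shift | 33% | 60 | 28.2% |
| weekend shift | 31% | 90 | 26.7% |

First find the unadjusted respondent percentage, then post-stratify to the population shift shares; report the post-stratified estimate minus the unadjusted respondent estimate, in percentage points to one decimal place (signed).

+1.0 percentage points

Naive respondent-only estimate (weights = respondent counts):
  (90/330)×76.9 + (90/330)×24.5 + (60/330)×28.2 + (90/330)×26.7 = 40.0636%
Reweighting by population shift shares:
  0.28×76.9 + 0.08×24.5 + 0.33×28.2 + 0.31×26.7 = 41.075%
Difference = 41.075 − 40.0636 = 1.0114 pp.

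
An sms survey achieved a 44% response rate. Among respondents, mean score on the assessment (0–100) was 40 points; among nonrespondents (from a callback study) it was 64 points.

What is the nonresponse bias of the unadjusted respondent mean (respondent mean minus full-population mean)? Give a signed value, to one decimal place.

-13.4

Nonresponse fraction = 1 − 0.44 = 0.56.
Bias = (nonresponse fraction) × (respondent mean − nonrespondent mean)
     = 0.56 × (40 − 64) = 0.56 × -24 = -13.44.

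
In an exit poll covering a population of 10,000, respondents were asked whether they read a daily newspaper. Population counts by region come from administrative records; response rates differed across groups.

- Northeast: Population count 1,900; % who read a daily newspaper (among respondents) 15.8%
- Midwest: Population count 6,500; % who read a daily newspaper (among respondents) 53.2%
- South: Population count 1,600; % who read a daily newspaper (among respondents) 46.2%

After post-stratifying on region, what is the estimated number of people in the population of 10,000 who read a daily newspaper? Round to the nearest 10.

4,500

Apply each group's respondent rate to its population count:
  Northeast: 1,900 × 15.8% = 300.2
  Midwest: 6,500 × 53.2% = 3458
  South: 1,600 × 46.2% = 739.2
Estimated total = 4497.4 → 4,500.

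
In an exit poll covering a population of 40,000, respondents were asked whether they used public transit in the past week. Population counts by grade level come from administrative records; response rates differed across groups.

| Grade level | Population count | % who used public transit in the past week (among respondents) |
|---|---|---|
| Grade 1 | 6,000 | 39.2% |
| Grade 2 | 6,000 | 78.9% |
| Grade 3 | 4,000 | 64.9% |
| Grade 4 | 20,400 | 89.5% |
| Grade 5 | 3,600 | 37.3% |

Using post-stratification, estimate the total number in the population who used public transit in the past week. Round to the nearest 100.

29,300

Apply each group's respondent rate to its population count:
  Grade 1: 6,000 × 39.2% = 2352
  Grade 2: 6,000 × 78.9% = 4734
  Grade 3: 4,000 × 64.9% = 2596
  Grade 4: 20,400 × 89.5% = 18,258
  Grade 5: 3,600 × 37.3% = 1342.8
Estimated total = 29282.8 → 29,300.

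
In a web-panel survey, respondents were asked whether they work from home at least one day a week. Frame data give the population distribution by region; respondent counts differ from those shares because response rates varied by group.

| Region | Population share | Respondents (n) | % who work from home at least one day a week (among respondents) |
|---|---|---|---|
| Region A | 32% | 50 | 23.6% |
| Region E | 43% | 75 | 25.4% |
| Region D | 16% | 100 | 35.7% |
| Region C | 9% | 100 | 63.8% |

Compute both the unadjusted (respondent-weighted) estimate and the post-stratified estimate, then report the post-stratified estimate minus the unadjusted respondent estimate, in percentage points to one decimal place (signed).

Unadjusted (pooled respondent) estimate weights by respondent counts:
  (50/325)×23.6 + (75/325)×25.4 + (100/325)×35.7 + (100/325)×63.8 = 40.1077%
Post-stratified estimate weights by population shares:
  0.32×23.6 + 0.43×25.4 + 0.16×35.7 + 0.09×63.8 = 29.928%
Difference = 29.928 − 40.1077 = -10.1797 pp.

-10.2 percentage points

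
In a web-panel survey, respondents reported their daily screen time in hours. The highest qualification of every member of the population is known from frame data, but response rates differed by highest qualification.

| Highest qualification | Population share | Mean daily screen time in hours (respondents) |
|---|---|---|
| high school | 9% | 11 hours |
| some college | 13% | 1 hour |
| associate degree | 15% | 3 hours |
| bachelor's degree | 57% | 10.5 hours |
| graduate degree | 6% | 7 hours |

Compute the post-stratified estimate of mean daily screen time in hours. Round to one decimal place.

8.0

Weight each group's respondent value by its population share:
  high school: 0.09 × 11 = 0.99
  some college: 0.13 × 1 = 0.13
  associate degree: 0.15 × 3 = 0.45
  bachelor's degree: 0.57 × 10.5 = 5.985
  graduate degree: 0.06 × 7 = 0.42
Post-stratified estimate = 7.975 → 8.0.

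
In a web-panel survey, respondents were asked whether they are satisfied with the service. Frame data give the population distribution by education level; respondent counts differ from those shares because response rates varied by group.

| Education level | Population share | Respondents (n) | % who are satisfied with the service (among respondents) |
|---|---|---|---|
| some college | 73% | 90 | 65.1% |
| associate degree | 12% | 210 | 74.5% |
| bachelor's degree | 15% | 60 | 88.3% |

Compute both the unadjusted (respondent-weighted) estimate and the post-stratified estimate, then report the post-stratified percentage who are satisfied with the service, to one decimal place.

Naive respondent-only estimate (weights = respondent counts):
  (90/360)×65.1 + (210/360)×74.5 + (60/360)×88.3 = 74.45%
Post-stratifying to population shares instead:
  0.73×65.1 + 0.12×74.5 + 0.15×88.3 = 69.708%

69.7%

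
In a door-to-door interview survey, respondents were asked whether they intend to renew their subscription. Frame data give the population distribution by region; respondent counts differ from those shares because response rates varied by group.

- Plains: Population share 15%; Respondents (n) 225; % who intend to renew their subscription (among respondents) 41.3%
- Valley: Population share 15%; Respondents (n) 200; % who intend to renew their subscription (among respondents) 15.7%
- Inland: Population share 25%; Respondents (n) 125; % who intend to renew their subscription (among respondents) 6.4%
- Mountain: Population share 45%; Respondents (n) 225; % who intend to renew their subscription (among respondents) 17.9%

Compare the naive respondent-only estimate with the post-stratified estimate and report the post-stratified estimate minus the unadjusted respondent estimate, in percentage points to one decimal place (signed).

-4.1 percentage points

Without adjustment, the pooled respondent share is:
  (225/775)×41.3 + (200/775)×15.7 + (125/775)×6.4 + (225/775)×17.9 = 22.271%
Post-stratifying to population shares instead:
  0.15×41.3 + 0.15×15.7 + 0.25×6.4 + 0.45×17.9 = 18.205%
Difference = 18.205 − 22.271 = -4.066 pp.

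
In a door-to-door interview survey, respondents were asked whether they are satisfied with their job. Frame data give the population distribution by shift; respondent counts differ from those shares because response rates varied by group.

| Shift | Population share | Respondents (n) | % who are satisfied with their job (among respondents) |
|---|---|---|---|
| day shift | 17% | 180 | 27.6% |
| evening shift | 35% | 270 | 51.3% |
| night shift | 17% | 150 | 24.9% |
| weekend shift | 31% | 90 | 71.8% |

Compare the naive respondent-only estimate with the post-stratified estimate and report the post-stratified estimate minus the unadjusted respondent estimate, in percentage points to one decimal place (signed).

+7.1 percentage points

Without adjustment, the pooled respondent share is:
  (180/690)×27.6 + (270/690)×51.3 + (150/690)×24.9 + (90/690)×71.8 = 42.0522%
Reweighting by population shift shares:
  0.17×27.6 + 0.35×51.3 + 0.17×24.9 + 0.31×71.8 = 49.138%
Difference = 49.138 − 42.0522 = 7.0858 pp.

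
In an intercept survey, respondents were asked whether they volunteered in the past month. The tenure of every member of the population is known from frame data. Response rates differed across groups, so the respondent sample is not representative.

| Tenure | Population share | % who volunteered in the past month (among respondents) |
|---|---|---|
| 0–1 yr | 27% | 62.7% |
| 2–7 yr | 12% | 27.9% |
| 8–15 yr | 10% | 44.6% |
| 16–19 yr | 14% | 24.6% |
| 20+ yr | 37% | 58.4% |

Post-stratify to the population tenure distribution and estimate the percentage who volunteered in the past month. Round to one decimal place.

Post-stratification weights by population share, not respondent share:
  0–1 yr: 0.27 × 62.7 = 16.929
  2–7 yr: 0.12 × 27.9 = 3.348
  8–15 yr: 0.1 × 44.6 = 4.46
  16–19 yr: 0.14 × 24.6 = 3.444
  20+ yr: 0.37 × 58.4 = 21.608
Post-stratified estimate = 49.789 → 49.8%.

49.8%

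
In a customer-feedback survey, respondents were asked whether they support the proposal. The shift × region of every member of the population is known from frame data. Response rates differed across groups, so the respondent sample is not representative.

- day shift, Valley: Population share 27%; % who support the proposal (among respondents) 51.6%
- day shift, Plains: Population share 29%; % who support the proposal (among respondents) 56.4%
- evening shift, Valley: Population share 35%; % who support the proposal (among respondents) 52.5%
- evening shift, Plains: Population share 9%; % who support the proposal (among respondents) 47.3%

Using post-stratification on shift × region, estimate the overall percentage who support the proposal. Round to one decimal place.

Each cell contributes population-share × respondent value:
  day shift, Valley: 0.27 × 51.6 = 13.932
  day shift, Plains: 0.29 × 56.4 = 16.356
  evening shift, Valley: 0.35 × 52.5 = 18.375
  evening shift, Plains: 0.09 × 47.3 = 4.257
Post-stratified estimate = 52.92 → 52.9%.

52.9%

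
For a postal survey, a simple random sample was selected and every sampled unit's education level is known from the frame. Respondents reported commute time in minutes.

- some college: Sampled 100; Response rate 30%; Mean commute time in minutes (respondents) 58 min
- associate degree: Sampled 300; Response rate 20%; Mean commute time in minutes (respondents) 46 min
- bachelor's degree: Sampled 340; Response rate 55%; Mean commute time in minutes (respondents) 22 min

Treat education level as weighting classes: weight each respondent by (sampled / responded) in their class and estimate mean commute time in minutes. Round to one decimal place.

36.6

Weighting each respondent by the inverse class response rate inflates each class back to its sampled size, so the class weight is n_sampled:
  some college: 100 × 58 = 5800
  associate degree: 300 × 46 = 13,800
  bachelor's degree: 340 × 22 = 7480
Adjusted estimate = 27,080 / 740 = 36.5946 → 36.6.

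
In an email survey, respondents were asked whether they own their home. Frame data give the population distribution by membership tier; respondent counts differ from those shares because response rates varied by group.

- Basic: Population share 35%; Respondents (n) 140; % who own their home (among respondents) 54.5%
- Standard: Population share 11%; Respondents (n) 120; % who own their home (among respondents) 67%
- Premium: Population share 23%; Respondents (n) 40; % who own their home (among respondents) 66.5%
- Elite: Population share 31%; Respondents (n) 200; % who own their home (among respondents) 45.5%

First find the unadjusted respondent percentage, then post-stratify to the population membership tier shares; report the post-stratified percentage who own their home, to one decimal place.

55.8%

Naive respondent-only estimate (weights = respondent counts):
  (140/500)×54.5 + (120/500)×67 + (40/500)×66.5 + (200/500)×45.5 = 54.86%
Post-stratified estimate weights by population shares:
  0.35×54.5 + 0.11×67 + 0.23×66.5 + 0.31×45.5 = 55.845%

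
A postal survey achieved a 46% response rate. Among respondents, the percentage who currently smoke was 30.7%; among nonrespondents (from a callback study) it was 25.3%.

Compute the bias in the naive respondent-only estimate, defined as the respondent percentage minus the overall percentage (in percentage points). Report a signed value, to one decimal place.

+2.9 percentage points

Nonresponse fraction = 1 − 0.46 = 0.54.
Bias = (nonresponse fraction) × (respondent percentage − nonrespondent percentage)
     = 0.54 × (30.7 − 25.3) = 0.54 × 5.4 = 2.916.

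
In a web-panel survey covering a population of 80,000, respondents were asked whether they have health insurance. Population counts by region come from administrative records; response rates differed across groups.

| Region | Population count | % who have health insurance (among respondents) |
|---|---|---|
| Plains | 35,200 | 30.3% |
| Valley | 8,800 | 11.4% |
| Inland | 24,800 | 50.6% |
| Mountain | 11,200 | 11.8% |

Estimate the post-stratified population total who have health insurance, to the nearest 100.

Estimated count per cell = population count × respondent percentage:
  Plains: 35,200 × 30.3% = 10665.6
  Valley: 8,800 × 11.4% = 1003.2
  Inland: 24,800 × 50.6% = 12548.8
  Mountain: 11,200 × 11.8% = 1321.6
Estimated total = 25539.2 → 25,500.

25,500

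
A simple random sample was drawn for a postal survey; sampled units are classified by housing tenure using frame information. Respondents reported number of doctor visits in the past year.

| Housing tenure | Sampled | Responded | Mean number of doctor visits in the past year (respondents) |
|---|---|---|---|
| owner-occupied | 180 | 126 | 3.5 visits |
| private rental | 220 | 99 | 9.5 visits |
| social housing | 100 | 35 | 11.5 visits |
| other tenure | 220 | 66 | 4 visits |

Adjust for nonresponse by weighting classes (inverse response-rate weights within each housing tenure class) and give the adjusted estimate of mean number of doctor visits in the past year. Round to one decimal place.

6.6

Class response rates: owner-occupied 126/180 = 70%, private rental 99/220 = 45%, social housing 35/100 = 35%, other tenure 66/220 = 30%.
With weight = n_sampled/n_responded per class, the weighted class total is n_sampled:
  owner-occupied: 180 × 3.5 = 630
  private rental: 220 × 9.5 = 2090
  social housing: 100 × 11.5 = 1150
  other tenure: 220 × 4 = 880
Adjusted estimate = 4750 / 720 = 6.59722 → 6.6.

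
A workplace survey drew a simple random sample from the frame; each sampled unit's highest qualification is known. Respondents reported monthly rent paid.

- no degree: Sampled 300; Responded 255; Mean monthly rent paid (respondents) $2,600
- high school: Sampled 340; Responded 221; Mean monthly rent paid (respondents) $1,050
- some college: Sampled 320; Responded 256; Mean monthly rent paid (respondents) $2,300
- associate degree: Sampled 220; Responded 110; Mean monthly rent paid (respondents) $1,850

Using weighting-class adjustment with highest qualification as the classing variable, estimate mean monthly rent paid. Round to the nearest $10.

Response rates by class: no degree 255/300 = 85%, high school 221/340 = 65%, some college 256/320 = 80%, associate degree 110/220 = 50%.
With weight = n_sampled/n_responded per class, the weighted class total is n_sampled:
  no degree: 300 × 2600 = 780,000
  high school: 340 × 1050 = 357,000
  some college: 320 × 2300 = 736,000
  associate degree: 220 × 1850 = 407,000
Adjusted estimate = 2,280,000 / 1,180 = 1932.2 → $1,930.

$1,930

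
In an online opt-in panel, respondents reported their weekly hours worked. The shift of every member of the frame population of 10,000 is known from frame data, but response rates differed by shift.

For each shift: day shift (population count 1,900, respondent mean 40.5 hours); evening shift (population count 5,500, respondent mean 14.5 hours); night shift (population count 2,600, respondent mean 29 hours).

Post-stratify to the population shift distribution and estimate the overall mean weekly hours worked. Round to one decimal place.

Post-stratification weights by population share, not respondent share:
  day shift: (1,900/10,000) × 40.5 = 7.695
  evening shift: (5,500/10,000) × 14.5 = 7.975
  night shift: (2,600/10,000) × 29 = 7.54
Post-stratified estimate = 23.21 → 23.2.

23.2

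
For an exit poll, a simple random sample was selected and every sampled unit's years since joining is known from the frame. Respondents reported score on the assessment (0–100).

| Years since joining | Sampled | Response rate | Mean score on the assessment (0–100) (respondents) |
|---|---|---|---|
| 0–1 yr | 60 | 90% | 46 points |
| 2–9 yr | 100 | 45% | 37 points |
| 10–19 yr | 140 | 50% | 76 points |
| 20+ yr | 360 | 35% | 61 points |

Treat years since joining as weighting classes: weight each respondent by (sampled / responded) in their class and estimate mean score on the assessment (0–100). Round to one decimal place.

Each respondent's weight = sampled/responded in their class; summing within a class gives n_sampled, so:
  0–1 yr: 60 × 46 = 2760
  2–9 yr: 100 × 37 = 3700
  10–19 yr: 140 × 76 = 10,640
  20+ yr: 360 × 61 = 21,960
Adjusted estimate = 39,060 / 660 = 59.1818 → 59.2.

59.2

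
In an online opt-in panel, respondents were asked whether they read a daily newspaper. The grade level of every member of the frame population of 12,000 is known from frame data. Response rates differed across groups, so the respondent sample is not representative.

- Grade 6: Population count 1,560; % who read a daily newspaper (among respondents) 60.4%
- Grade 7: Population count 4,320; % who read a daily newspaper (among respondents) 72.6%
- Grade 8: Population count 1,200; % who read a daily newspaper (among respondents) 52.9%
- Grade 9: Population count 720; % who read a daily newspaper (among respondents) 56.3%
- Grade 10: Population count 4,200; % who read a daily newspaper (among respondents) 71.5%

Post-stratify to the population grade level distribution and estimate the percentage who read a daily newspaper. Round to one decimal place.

67.7%

Each cell contributes population-share × respondent value:
  Grade 6: (1,560/12,000) × 60.4 = 7.852
  Grade 7: (4,320/12,000) × 72.6 = 26.136
  Grade 8: (1,200/12,000) × 52.9 = 5.29
  Grade 9: (720/12,000) × 56.3 = 3.378
  Grade 10: (4,200/12,000) × 71.5 = 25.025
Post-stratified estimate = 67.681 → 67.7%.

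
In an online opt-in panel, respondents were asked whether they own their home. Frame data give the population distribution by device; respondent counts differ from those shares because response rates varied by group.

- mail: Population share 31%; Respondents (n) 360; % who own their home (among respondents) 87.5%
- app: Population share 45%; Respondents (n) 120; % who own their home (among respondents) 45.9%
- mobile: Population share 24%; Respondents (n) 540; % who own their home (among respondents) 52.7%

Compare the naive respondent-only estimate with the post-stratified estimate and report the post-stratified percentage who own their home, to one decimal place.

Naive respondent-only estimate (weights = respondent counts):
  (360/1020)×87.5 + (120/1020)×45.9 + (540/1020)×52.7 = 64.1824%
Reweighting by population device shares:
  0.31×87.5 + 0.45×45.9 + 0.24×52.7 = 60.428%

60.4%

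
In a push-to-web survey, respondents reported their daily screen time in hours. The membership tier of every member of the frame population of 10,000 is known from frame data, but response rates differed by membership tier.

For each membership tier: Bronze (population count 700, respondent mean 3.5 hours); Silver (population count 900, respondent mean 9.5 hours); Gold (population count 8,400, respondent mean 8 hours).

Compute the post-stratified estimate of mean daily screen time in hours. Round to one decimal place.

7.8

Post-stratification weights by population share, not respondent share:
  Bronze: (700/10,000) × 3.5 = 0.245
  Silver: (900/10,000) × 9.5 = 0.855
  Gold: (8,400/10,000) × 8 = 6.72
Post-stratified estimate = 7.82 → 7.8.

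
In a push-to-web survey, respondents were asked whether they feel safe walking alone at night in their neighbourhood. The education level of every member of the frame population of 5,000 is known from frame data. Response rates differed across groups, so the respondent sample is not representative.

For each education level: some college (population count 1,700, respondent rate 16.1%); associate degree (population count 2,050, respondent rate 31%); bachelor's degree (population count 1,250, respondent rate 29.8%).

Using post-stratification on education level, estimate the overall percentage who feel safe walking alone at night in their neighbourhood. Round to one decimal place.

Each cell contributes population-share × respondent value:
  some college: (1,700/5,000) × 16.1 = 5.474
  associate degree: (2,050/5,000) × 31 = 12.71
  bachelor's degree: (1,250/5,000) × 29.8 = 7.45
Post-stratified estimate = 25.634 → 25.6%.

25.6%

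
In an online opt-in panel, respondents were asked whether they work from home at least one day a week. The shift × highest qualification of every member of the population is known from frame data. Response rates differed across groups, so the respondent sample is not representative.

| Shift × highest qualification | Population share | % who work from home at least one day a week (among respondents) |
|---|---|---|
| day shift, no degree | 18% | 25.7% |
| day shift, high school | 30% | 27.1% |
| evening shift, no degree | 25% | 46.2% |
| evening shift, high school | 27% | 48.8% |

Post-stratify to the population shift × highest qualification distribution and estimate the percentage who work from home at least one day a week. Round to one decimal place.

37.5%

Reweight to the known shift × highest qualification distribution:
  day shift, no degree: 0.18 × 25.7 = 4.626
  day shift, high school: 0.3 × 27.1 = 8.13
  evening shift, no degree: 0.25 × 46.2 = 11.55
  evening shift, high school: 0.27 × 48.8 = 13.176
Post-stratified estimate = 37.482 → 37.5%.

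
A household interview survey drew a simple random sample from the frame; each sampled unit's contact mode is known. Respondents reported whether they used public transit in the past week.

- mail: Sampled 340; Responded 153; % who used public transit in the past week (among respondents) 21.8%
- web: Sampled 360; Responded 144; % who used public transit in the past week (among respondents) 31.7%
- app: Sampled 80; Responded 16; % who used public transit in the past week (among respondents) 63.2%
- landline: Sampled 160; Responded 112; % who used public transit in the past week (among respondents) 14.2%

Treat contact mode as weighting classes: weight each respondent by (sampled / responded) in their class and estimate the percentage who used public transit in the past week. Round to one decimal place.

27.8%

Class response rates: mail 153/340 = 45%, web 144/360 = 40%, app 16/80 = 20%, landline 112/160 = 70%.
With weight = n_sampled/n_responded per class, the weighted class total is n_sampled:
  mail: 340 × 21.8 = 7412
  web: 360 × 31.7 = 11,412
  app: 80 × 63.2 = 5056
  landline: 160 × 14.2 = 2272
Adjusted estimate = 26,152 / 940 = 27.8213 → 27.8%.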